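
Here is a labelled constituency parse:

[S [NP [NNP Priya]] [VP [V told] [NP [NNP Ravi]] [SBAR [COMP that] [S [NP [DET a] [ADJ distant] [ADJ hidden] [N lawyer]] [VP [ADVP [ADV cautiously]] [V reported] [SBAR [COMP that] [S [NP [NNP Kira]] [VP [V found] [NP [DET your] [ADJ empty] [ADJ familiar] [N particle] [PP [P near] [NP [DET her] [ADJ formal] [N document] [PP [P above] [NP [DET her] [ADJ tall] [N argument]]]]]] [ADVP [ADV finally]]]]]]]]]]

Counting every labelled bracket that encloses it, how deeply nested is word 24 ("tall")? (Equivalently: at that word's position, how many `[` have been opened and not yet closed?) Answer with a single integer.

14

Path from the root down to the word: S → VP → SBAR → S → VP → SBAR → S → VP → NP → PP → NP → PP → NP → ADJ. That is 14 enclosing brackets.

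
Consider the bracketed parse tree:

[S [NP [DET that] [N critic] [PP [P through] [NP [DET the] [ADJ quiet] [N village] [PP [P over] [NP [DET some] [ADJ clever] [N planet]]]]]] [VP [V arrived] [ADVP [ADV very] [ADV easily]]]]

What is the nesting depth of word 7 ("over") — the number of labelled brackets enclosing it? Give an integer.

The word sits inside P, which is inside PP, inside NP, inside PP, inside NP, inside S — 6 brackets in all.

6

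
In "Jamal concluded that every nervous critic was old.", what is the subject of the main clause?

The subject of the main clause is the NP immediately before the verb "concluded": "Jamal".

Jamal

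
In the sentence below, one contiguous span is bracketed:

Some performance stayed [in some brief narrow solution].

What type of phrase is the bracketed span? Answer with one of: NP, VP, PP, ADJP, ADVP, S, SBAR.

PP

The span is built around the preposition "in" — a prepositional phrase (PP).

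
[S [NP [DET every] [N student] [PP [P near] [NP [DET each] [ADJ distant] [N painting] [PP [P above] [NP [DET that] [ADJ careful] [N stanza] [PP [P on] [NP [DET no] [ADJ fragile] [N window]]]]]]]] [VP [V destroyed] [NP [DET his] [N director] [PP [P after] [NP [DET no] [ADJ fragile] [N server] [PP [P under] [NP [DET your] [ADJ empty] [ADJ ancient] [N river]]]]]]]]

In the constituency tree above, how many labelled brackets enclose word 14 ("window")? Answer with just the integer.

9

Counting open brackets not yet closed at "window": [S [NP [PP [NP [PP [NP [PP [NP [N = 9.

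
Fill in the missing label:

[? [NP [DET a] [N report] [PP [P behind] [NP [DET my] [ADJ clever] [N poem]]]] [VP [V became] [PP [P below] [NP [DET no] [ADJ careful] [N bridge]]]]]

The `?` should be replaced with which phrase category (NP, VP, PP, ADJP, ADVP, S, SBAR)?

S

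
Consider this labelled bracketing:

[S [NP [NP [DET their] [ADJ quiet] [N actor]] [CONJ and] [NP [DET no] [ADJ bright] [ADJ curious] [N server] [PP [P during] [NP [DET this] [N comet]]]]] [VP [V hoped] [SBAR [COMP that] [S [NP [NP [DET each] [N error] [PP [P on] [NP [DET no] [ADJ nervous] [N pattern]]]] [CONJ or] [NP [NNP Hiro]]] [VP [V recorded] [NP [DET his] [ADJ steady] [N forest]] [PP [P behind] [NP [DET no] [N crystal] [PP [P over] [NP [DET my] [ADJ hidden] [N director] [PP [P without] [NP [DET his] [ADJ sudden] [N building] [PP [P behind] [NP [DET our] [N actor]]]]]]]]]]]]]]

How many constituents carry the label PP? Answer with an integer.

Listing each PP by its span: [PP during this comet]; [PP on no nervous pattern]; [PP behind no crystal over my hidden director without his sudden building behind our actor]; [PP over my hidden director without his sudden building behind our actor]; [PP without his sudden building behind our actor]; [PP behind our actor] — that makes 6.

6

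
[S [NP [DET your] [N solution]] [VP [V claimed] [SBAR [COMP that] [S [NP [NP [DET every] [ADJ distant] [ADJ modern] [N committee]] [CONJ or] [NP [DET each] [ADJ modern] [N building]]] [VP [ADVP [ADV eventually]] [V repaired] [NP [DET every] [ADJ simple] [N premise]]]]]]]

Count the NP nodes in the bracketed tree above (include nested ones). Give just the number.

5

Scanning left to right, an opening `[NP` appears at word positions 1, 5, 5, 10, 15 — 5 in total.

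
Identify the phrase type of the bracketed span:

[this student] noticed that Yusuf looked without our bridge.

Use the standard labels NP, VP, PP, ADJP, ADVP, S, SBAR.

The bracketed span "this student" is headed by "student", making it a noun phrase (NP).

NP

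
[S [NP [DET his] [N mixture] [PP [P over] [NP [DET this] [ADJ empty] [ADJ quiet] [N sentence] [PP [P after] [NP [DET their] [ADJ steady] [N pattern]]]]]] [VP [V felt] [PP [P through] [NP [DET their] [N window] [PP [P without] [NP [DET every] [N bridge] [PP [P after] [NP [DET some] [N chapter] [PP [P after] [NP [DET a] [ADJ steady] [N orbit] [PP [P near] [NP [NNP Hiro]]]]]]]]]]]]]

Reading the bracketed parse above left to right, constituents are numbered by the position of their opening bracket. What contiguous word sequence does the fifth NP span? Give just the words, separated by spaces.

every bridge after some chapter after a steady orbit near Hiro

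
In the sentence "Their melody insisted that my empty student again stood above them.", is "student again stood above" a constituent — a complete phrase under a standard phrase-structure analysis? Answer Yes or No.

No

The sequence begins inside the noun phrase "my empty student" and ends inside the verb phrase "again stood above them"; it crosses a phrase boundary, so no single node in the tree spans exactly those words.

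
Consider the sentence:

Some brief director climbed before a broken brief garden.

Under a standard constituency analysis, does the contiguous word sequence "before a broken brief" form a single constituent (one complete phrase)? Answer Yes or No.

No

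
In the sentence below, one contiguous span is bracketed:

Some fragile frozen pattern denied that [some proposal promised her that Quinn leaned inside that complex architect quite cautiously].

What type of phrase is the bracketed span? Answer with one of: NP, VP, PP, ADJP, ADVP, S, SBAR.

S

The bracketed span "some proposal promised her that Quinn leaned inside that complex architect quite cautiously" is headed by "promised", making it a clause (S).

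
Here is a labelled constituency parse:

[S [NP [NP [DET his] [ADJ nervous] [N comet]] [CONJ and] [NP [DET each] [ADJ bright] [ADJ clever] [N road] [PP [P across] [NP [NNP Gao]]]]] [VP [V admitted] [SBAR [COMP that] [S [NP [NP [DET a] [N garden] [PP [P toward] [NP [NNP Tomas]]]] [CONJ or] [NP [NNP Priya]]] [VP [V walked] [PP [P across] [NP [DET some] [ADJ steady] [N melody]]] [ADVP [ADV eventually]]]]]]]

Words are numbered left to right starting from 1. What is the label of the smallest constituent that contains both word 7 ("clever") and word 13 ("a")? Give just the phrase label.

S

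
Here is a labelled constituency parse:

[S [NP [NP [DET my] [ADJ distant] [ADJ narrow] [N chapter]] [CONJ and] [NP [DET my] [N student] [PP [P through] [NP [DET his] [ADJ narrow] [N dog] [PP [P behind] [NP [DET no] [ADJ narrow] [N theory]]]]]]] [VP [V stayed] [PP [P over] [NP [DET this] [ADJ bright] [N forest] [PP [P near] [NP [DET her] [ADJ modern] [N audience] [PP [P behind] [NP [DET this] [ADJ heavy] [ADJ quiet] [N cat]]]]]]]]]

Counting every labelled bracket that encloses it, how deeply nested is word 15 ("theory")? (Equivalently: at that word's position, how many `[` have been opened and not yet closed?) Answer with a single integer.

Counting open brackets not yet closed at "theory": [S [NP [NP [PP [NP [PP [NP [N = 8.

8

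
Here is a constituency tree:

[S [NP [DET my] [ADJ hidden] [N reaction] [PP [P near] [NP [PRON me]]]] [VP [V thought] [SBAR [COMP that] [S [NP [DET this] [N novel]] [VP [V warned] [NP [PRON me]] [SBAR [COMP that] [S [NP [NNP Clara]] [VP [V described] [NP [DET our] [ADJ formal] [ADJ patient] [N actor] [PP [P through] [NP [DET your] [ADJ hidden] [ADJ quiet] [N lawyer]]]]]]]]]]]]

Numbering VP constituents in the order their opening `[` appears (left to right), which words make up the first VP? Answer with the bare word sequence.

The VP opening brackets appear, in order, over: "thought that this novel warned me that Clara described our formal patient actor through your hidden quiet lawyer"; "warned me that Clara described our formal patient actor through your hidden quiet lawyer"; "described our formal patient actor through your hidden quiet lawyer". The first one spans "thought that this novel warned me that Clara described our formal patient actor through your hidden quiet lawyer".

thought that this novel warned me that Clara described our formal patient actor through your hidden quiet lawyer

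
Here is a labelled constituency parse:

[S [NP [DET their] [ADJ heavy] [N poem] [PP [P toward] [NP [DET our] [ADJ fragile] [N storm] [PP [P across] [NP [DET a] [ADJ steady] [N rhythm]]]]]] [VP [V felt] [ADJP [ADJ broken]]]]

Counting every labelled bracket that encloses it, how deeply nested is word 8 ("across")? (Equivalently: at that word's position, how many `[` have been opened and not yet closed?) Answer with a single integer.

Counting open brackets not yet closed at "across": [S [NP [PP [NP [PP [P = 6.

6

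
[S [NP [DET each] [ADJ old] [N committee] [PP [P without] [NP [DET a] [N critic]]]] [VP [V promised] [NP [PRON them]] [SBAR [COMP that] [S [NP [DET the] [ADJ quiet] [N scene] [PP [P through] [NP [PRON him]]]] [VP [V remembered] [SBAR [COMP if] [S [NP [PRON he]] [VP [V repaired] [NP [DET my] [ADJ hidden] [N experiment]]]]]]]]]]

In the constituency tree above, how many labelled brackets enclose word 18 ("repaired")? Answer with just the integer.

The word sits inside V, which is inside VP, inside S, inside SBAR, inside VP, inside S, inside SBAR, inside VP, inside S — 9 brackets in all.

9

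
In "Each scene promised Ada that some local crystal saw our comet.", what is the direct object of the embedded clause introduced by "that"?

The verb of the embedded clause introduced by "that" is "saw"; its direct object is the NP "our comet".

our comet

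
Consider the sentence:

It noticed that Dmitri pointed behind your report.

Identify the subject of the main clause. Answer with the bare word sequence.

In the main clause the verb is "noticed"; the NP preceding it, "it", is the subject.

it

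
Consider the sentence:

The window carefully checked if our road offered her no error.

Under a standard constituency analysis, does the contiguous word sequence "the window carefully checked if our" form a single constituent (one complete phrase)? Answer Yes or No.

"the" belongs to the noun phrase "the window" while "our" belongs to the verb phrase "carefully checked if our road offered her no error"; a span that runs across that boundary is not a single phrase.

No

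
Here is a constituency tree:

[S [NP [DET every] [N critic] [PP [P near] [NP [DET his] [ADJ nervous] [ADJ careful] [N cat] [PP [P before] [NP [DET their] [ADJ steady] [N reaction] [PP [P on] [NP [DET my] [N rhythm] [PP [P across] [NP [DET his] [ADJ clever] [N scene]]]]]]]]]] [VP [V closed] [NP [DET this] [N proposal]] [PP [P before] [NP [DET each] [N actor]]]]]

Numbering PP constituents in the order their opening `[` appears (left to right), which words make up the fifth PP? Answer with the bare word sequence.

before each actor

In left-to-right order the PP constituents are "near his nervous careful cat before their steady reaction on my rhythm across his clever scene"; "before their steady reaction on my rhythm across his clever scene"; "on my rhythm across his clever scene"; "across his clever scene"; "before each actor". Number 5 is "before each actor".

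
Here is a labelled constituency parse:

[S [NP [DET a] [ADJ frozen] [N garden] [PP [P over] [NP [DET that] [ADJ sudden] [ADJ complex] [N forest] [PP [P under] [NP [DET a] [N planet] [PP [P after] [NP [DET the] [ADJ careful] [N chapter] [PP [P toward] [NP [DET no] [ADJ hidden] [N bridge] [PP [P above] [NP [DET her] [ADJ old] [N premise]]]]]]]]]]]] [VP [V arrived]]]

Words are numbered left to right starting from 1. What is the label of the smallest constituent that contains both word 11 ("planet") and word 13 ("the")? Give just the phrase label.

Both words fall inside [NP a planet after the careful chapter toward no hidden bridge above her old premise] (words 10–23), and no smaller constituent contains them both. Label: NP.

NP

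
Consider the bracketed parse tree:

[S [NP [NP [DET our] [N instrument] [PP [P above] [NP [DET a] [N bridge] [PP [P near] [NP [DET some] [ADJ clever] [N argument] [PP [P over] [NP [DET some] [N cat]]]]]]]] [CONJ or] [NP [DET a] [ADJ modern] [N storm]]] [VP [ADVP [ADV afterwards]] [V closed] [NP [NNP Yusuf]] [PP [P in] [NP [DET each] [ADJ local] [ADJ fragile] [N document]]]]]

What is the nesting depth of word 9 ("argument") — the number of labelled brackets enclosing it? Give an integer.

Counting open brackets not yet closed at "argument": [S [NP [NP [PP [NP [PP [NP [N = 8.

8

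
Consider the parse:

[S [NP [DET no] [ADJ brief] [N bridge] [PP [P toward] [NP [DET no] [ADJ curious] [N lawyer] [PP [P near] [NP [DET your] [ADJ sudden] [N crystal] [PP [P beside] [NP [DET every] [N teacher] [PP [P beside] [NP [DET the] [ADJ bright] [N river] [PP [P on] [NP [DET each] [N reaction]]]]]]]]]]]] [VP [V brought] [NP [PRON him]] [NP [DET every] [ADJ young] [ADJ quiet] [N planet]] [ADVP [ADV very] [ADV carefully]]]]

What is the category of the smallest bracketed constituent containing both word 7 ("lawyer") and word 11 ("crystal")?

NP

Word 7 lies under S → NP → PP → NP → N; word 11 lies under S → NP → PP → NP → PP → NP → N. The lowest shared node is the NP.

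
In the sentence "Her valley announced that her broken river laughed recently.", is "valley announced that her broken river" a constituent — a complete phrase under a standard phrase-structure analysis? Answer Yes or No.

No

"valley" belongs to the noun phrase "her valley" while "river" belongs to the verb phrase "announced that her broken river laughed recently"; a span that runs across that boundary is not a single phrase.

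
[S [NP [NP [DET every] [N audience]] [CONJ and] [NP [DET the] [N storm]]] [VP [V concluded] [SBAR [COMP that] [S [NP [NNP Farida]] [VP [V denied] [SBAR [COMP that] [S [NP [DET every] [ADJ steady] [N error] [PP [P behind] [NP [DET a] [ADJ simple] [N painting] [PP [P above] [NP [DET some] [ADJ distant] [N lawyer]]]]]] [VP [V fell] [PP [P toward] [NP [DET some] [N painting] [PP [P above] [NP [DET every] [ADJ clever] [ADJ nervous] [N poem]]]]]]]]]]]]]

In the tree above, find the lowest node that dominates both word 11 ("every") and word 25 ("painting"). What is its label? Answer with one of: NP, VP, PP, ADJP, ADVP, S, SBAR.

S

Both words fall inside [S every steady error behind a simple painting above some distant lawyer fell toward some painting above every clever nervous poem] (words 11–30), and no smaller constituent contains them both. Label: S.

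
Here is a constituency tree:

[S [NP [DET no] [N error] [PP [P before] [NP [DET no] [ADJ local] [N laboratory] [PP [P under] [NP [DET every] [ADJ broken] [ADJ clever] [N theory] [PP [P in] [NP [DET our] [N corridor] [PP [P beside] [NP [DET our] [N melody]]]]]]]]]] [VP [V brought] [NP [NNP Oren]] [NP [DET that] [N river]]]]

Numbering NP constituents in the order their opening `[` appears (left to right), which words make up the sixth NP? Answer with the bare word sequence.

Opening `[NP` markers occur at word positions 1, 4, 8, 13, 16, 19, 20; the sixth of these opens the constituent [NP Oren].

Oren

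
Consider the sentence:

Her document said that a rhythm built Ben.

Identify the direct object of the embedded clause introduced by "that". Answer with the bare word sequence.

The verb of the embedded clause introduced by "that" is "built"; its direct object is the NP "Ben".

Ben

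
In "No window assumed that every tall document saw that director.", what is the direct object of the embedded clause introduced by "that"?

that director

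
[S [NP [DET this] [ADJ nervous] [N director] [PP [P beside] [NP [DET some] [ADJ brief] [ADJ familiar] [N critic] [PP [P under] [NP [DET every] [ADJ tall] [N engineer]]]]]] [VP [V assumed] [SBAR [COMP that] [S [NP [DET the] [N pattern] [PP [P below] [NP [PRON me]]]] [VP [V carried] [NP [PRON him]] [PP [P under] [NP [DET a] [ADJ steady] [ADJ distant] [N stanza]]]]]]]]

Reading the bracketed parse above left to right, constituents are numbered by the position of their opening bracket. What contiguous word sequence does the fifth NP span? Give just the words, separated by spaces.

Opening `[NP` markers occur at word positions 1, 5, 10, 15, 18, 20, 22; the fifth of these opens the constituent [NP me].

me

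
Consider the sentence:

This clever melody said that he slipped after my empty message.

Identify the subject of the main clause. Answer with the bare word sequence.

The subject of the main clause is the NP immediately before the verb "said": "this clever melody".

this clever melody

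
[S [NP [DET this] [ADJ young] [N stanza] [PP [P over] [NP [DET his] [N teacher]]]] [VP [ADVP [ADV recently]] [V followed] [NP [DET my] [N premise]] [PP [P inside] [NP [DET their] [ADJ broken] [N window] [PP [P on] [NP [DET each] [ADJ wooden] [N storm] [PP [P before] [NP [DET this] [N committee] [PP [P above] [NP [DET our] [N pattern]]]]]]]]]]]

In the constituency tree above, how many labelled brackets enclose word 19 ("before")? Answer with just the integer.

Counting open brackets not yet closed at "before": [S [VP [PP [NP [PP [NP [PP [P = 8.

8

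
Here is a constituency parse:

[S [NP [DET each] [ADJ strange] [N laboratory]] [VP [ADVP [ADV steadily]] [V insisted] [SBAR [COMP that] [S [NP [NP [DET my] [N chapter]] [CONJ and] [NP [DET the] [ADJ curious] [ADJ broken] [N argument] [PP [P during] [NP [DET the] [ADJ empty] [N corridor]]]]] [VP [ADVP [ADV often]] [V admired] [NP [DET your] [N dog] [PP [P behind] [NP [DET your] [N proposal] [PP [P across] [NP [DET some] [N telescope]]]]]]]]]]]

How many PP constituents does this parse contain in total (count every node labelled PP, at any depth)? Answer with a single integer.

3

Scanning left to right, an opening `[PP` appears at word positions 14, 22, 25 — 3 in total.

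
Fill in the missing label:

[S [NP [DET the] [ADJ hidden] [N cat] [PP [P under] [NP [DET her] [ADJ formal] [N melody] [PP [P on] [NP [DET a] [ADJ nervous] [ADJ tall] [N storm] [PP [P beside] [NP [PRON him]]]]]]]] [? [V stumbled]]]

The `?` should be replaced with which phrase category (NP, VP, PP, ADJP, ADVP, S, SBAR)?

VP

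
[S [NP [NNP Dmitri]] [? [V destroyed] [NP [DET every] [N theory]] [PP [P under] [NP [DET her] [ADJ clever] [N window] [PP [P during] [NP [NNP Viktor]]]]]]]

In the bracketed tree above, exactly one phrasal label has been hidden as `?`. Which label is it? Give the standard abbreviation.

The `?` node immediately contains: V 'destroyed', NP, PP. That is the internal structure of a verb phrase, so the label is VP.

VP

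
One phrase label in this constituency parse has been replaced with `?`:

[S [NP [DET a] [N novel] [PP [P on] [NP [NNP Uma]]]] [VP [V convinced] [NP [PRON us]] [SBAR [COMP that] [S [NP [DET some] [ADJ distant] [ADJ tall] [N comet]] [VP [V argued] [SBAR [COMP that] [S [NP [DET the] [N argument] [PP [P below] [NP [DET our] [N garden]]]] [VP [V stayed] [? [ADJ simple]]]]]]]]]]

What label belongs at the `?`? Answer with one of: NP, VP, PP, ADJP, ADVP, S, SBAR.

ADJP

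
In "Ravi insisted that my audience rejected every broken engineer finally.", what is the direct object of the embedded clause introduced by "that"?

every broken engineer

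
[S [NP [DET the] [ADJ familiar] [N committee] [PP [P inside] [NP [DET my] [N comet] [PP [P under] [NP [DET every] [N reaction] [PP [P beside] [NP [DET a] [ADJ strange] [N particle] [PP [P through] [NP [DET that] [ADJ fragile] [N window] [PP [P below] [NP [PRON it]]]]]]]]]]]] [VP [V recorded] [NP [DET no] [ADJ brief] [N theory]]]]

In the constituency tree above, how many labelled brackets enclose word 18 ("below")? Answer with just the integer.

12

The word sits inside P, which is inside PP, inside NP, inside PP, inside NP, inside PP, inside NP, inside PP, inside NP, inside PP, inside NP, inside S — 12 brackets in all.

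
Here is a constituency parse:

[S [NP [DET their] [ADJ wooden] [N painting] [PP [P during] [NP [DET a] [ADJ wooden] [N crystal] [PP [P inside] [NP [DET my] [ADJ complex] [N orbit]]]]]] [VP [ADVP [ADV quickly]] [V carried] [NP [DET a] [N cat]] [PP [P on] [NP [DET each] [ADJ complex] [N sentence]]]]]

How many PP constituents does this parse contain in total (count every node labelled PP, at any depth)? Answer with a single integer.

Scanning left to right, an opening `[PP` appears at word positions 4, 8, 16 — 3 in total.

3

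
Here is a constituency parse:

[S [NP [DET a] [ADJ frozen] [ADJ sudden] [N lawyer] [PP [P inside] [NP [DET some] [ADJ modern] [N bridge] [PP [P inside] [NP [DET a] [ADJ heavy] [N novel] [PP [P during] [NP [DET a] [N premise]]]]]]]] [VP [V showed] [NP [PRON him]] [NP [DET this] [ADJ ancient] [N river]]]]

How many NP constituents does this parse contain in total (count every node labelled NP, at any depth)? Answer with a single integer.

6

Scanning left to right, an opening `[NP` appears at word positions 1, 6, 10, 14, 17, 18 — 6 in total.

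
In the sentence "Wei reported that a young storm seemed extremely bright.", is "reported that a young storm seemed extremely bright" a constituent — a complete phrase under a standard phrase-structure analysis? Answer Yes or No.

Yes

"reported that a young storm seemed extremely bright" is exactly the verb phrase [VP reported that a young storm seemed extremely bright], a complete constituent.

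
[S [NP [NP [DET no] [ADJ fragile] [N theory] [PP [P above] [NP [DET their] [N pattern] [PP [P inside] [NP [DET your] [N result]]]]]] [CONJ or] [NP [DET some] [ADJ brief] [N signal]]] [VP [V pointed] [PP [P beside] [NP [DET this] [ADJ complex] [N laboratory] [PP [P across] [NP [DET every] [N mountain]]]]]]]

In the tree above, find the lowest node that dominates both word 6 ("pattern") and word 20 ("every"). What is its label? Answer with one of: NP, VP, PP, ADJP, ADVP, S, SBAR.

S

Word 6 lies under S → NP → NP → PP → NP → N; word 20 lies under S → VP → PP → NP → PP → NP → DET. The lowest shared node is the S.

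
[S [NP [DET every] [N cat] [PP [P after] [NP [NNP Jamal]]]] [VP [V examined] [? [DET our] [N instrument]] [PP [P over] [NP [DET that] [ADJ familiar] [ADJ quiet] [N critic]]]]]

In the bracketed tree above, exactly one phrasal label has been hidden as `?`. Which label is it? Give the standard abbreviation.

NP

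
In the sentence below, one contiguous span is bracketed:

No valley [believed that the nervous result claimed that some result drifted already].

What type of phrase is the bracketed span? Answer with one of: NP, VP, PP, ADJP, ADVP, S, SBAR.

The span is built around the verb "believed" — a verb phrase (VP).

VP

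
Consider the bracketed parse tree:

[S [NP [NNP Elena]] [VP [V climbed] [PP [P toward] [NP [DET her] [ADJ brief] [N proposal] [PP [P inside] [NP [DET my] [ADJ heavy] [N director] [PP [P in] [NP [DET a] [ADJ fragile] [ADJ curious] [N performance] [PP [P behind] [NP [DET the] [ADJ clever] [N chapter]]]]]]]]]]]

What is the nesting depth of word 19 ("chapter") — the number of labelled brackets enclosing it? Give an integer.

11

The word sits inside N, which is inside NP, inside PP, inside NP, inside PP, inside NP, inside PP, inside NP, inside PP, inside VP, inside S — 11 brackets in all.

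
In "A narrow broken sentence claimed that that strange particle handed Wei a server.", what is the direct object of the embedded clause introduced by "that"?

a server

The verb of the embedded clause introduced by "that" is "handed"; its direct object is the NP "a server".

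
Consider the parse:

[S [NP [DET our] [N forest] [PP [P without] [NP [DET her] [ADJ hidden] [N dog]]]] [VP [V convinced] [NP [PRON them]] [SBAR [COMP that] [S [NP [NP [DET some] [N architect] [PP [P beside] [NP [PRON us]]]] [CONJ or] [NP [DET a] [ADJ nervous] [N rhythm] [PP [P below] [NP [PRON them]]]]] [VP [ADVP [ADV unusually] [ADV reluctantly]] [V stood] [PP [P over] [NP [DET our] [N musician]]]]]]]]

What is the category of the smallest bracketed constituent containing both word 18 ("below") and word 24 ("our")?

S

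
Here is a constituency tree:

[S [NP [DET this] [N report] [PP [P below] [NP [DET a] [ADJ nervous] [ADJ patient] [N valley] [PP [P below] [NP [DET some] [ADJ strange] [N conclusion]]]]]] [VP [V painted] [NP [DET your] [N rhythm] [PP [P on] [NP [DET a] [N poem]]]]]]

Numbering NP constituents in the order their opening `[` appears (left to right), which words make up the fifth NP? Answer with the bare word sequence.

a poem

The NP opening brackets appear, in order, over: "this report below a nervous patient valley below some strange conclusion"; "a nervous patient valley below some strange conclusion"; "some strange conclusion"; "your rhythm on a poem"; "a poem". The fifth one spans "a poem".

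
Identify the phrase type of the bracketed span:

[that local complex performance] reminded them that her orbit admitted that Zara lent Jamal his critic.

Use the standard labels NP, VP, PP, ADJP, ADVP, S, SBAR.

NP

"performance" is the head of the bracketed span, so the span is a noun phrase: NP.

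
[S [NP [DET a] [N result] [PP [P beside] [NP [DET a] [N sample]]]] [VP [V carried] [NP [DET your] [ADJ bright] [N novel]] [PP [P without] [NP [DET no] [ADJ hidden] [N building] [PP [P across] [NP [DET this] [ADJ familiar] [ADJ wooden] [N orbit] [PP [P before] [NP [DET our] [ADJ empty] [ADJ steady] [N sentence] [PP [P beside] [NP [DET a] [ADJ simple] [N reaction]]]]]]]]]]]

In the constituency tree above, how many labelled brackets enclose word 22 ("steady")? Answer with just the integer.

Counting open brackets not yet closed at "steady": [S [VP [PP [NP [PP [NP [PP [NP [ADJ = 9.

9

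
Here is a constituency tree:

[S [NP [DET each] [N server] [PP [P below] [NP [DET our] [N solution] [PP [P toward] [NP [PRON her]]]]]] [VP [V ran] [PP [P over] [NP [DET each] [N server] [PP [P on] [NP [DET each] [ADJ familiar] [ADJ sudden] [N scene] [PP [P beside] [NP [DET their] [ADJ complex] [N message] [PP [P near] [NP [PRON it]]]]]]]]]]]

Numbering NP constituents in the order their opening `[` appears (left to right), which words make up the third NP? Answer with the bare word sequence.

her

The NP opening brackets appear, in order, over: "each server below our solution toward her"; "our solution toward her"; "her"; "each server on each familiar sudden scene beside their complex message near it"; "each familiar sudden scene beside their complex message near it"; "their complex message near it"; "it". The third one spans "her".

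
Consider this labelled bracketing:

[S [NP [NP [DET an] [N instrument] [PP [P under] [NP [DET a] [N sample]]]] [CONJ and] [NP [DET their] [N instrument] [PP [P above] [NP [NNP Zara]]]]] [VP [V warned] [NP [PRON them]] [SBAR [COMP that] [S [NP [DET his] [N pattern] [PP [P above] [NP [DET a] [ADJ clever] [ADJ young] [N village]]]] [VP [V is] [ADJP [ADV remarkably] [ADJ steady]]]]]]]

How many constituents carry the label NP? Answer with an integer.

8

Listing each NP by its span: [NP an instrument under a sample and their instrument above Zara]; [NP an instrument under a sample]; [NP a sample]; [NP their instrument above Zara]; [NP Zara]; [NP them] … — that makes 8.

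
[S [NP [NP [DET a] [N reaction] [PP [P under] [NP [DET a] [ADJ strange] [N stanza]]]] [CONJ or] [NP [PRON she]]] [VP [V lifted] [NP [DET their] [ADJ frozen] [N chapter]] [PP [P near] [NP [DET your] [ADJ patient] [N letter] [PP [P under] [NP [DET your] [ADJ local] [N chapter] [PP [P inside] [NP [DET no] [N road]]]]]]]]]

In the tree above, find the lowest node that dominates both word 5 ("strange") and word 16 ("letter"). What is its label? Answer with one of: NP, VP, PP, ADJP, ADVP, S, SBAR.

S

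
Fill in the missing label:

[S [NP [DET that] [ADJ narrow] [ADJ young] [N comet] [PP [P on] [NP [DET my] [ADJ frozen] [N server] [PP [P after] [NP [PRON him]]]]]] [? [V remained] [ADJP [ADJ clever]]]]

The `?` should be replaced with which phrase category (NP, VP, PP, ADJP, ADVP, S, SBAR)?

VP

Looking at what the `?` directly dominates — V 'remained', ADJP — this is a verb phrase (VP).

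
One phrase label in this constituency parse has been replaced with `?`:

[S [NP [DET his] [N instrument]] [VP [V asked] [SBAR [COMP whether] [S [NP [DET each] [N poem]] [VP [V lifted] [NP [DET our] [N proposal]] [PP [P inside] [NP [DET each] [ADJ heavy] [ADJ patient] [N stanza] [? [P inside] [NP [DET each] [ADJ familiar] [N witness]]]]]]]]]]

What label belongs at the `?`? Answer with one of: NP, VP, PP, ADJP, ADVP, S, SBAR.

PP

A constituent whose immediate children are P 'inside', NP is a prepositional phrase: PP.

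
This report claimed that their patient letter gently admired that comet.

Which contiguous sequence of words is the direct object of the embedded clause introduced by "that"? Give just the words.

that comet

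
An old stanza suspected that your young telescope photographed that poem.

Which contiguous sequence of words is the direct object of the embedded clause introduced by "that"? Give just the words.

"photographed" heads the VP of the embedded clause introduced by "that", and "that poem" is its direct object.

that poem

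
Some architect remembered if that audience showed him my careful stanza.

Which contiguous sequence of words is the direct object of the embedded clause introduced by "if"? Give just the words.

my careful stanza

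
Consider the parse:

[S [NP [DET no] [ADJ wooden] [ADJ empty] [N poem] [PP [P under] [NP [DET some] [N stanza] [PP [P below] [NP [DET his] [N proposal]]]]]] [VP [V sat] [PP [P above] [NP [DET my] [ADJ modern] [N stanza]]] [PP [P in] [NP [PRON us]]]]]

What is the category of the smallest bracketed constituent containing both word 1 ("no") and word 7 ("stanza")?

NP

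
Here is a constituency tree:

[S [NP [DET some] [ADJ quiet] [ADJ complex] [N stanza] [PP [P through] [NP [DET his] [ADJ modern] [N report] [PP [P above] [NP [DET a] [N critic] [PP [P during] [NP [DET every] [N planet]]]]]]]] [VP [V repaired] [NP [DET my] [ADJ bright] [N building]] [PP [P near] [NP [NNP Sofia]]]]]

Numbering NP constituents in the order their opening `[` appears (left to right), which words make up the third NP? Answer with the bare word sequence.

The NP opening brackets appear, in order, over: "some quiet complex stanza through his modern report above a critic during every planet"; "his modern report above a critic during every planet"; "a critic during every planet"; "every planet"; "my bright building"; "Sofia". The third one spans "a critic during every planet".

a critic during every planet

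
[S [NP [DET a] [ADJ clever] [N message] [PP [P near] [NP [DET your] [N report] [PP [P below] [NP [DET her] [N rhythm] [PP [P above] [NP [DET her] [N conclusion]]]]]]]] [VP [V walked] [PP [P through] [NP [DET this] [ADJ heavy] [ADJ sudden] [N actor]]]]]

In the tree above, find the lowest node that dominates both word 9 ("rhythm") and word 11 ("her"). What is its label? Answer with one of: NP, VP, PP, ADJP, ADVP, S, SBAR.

The smallest bracket enclosing both words is [NP her rhythm above her conclusion], so the label is NP.

NP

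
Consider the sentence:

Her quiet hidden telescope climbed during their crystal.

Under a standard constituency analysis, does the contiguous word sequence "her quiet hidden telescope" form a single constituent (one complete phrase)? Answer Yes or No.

Yes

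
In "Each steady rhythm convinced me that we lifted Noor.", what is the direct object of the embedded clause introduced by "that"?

"lifted" heads the VP of the embedded clause introduced by "that", and "Noor" is its direct object.

Noor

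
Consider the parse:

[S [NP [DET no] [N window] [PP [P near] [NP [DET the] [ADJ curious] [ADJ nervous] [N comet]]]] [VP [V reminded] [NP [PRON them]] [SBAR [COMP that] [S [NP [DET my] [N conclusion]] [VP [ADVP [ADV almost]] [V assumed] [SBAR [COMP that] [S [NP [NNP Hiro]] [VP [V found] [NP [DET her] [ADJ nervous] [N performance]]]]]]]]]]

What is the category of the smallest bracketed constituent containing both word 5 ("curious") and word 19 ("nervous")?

S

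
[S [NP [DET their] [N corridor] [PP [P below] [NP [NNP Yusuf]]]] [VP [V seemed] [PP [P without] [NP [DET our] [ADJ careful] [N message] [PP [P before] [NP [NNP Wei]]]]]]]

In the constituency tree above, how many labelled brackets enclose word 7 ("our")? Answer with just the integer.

5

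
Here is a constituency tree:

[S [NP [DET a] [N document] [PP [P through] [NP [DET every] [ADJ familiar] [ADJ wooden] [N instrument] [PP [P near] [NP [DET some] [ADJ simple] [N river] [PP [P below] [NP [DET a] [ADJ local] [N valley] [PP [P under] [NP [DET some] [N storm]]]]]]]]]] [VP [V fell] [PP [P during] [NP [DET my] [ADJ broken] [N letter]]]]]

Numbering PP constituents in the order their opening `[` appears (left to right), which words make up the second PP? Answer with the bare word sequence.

near some simple river below a local valley under some storm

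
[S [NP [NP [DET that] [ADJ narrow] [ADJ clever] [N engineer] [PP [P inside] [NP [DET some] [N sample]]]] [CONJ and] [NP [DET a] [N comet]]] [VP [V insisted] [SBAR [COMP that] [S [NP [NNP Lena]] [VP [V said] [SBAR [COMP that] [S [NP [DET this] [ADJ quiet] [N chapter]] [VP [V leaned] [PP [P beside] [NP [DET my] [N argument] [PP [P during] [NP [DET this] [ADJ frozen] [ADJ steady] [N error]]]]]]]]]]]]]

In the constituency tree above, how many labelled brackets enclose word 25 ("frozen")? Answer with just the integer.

The word sits inside ADJ, which is inside NP, inside PP, inside NP, inside PP, inside VP, inside S, inside SBAR, inside VP, inside S, inside SBAR, inside VP, inside S — 13 brackets in all.

13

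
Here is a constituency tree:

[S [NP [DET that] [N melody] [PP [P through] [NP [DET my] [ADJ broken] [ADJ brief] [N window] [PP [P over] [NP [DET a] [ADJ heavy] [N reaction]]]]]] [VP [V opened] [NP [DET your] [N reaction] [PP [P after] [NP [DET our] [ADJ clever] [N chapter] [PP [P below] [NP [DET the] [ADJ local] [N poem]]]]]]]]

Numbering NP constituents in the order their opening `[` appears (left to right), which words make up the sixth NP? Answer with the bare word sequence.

the local poem

The NP opening brackets appear, in order, over: "that melody through my broken brief window over a heavy reaction"; "my broken brief window over a heavy reaction"; "a heavy reaction"; "your reaction after our clever chapter below the local poem"; "our clever chapter below the local poem"; "the local poem". The sixth one spans "the local poem".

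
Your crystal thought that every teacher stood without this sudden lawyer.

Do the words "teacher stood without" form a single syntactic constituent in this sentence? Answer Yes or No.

The smallest constituent containing the whole sequence is the clause [S every teacher stood without this sudden lawyer], but the sequence is only part of it — it straddles the boundary between noun phrase "every teacher" and verb phrase "stood without this sudden lawyer".

No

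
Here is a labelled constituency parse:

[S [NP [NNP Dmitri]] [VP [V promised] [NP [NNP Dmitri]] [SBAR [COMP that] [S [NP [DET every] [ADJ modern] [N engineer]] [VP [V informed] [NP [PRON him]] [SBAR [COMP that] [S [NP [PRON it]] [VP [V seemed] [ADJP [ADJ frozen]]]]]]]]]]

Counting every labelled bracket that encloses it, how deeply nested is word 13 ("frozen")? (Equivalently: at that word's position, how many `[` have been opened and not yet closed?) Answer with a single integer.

Path from the root down to the word: S → VP → SBAR → S → VP → SBAR → S → VP → ADJP → ADJ. That is 10 enclosing brackets.

10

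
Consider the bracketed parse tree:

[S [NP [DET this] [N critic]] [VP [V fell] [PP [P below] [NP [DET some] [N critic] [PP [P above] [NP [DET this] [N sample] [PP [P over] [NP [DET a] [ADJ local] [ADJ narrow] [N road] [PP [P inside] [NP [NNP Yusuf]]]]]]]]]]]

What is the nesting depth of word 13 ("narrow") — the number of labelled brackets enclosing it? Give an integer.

9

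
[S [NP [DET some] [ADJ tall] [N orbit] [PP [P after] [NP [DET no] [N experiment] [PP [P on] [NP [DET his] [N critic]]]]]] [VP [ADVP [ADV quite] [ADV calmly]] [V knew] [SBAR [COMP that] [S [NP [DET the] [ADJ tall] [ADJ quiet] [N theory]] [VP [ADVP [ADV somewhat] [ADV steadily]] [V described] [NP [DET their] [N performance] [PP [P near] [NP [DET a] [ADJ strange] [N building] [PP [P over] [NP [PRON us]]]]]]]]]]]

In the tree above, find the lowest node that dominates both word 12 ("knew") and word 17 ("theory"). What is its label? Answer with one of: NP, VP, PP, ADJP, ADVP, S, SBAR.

The smallest bracket enclosing both words is [VP quite calmly knew that the tall quiet theory somewhat steadily described their performance near a strange building over us], so the label is VP.

VP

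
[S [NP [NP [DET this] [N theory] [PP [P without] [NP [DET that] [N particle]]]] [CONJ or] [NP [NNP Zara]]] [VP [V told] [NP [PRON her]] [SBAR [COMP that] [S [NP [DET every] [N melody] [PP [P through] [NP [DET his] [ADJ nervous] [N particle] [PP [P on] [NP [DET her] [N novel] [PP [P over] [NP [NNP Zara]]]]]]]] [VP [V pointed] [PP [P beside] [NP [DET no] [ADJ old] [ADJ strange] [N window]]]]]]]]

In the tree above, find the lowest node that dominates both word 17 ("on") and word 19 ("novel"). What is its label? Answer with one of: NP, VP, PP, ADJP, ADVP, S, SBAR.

PP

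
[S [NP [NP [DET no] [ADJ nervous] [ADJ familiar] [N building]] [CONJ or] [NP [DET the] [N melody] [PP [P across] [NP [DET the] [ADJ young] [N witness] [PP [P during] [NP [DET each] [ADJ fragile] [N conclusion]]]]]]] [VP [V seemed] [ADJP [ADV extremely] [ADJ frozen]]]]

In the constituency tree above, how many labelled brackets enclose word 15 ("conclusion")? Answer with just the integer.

8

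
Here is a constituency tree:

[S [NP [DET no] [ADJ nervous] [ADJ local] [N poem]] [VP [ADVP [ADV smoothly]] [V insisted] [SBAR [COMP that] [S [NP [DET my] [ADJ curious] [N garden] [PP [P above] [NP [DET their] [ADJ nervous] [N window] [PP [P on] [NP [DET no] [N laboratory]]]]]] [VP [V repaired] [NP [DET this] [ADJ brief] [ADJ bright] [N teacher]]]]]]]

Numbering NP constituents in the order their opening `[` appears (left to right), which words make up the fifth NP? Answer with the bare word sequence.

The NP opening brackets appear, in order, over: "no nervous local poem"; "my curious garden above their nervous window on no laboratory"; "their nervous window on no laboratory"; "no laboratory"; "this brief bright teacher". The fifth one spans "this brief bright teacher".

this brief bright teacher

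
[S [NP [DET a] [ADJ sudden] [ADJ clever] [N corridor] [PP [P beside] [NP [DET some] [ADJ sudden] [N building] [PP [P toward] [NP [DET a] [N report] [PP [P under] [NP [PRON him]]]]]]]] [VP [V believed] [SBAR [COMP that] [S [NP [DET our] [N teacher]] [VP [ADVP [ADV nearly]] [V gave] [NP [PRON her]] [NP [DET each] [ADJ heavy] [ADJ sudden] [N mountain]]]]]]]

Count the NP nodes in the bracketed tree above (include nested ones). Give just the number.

Listing each NP by its span: [NP a sudden clever corridor beside some sudden building toward a report under him]; [NP some sudden building toward a report under him]; [NP a report under him]; [NP him]; [NP our teacher]; [NP her] … — that makes 7.

7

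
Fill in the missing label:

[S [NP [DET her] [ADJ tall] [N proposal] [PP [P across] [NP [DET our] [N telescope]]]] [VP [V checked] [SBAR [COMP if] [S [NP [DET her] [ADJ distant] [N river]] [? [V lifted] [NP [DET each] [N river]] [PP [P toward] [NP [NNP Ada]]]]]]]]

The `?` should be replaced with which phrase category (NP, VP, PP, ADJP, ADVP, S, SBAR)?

VP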